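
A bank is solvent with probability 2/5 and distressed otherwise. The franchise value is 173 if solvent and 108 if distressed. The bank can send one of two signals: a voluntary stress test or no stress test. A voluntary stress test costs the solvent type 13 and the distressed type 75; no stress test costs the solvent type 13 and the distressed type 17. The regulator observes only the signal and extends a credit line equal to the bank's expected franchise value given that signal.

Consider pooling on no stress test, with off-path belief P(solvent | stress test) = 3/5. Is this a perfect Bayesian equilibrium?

At the pooled signal (no stress test) the regulator holds the prior 2/5 and pays 2/5·173 + 3/5·108 = 134. Off-path (stress test) belief 3/5 gives 3/5·173 + 2/5·108 = 147.
Solvent: no stress test gives 134 − 13 = 121; stress test gives 147 − 13 = 134. Deviates. ✗
Distressed: no stress test gives 134 − 17 = 117; stress test gives 147 − 75 = 72. Stays. ✓

No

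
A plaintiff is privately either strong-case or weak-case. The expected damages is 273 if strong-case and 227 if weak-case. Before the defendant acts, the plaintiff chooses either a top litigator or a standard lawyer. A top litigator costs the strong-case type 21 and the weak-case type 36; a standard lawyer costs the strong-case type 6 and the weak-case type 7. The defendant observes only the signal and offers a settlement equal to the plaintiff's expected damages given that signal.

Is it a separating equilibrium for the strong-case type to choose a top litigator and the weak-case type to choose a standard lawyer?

If types separate, top litigator earns payment 273 and standard lawyer earns 227.
Strong-case: top litigator gives 273 − 21 = 252; standard lawyer gives 227 − 6 = 221. No deviation. ✓
Weak-case: standard lawyer gives 227 − 7 = 220; top litigator gives 273 − 36 = 237. Would deviate. ✗

No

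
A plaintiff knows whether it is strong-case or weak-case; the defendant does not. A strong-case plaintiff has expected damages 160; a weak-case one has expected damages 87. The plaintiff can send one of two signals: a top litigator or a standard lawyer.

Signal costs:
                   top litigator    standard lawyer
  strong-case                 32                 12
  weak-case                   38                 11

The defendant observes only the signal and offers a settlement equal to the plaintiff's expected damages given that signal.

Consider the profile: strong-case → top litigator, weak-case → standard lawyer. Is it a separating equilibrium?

No

If types separate, top litigator earns payment 160 and standard lawyer earns 87.
Strong-case: top litigator gives 160 − 32 = 128; standard lawyer gives 87 − 12 = 75. No deviation. ✓
Weak-case: standard lawyer gives 87 − 11 = 76; top litigator gives 160 − 38 = 122. Would deviate. ✗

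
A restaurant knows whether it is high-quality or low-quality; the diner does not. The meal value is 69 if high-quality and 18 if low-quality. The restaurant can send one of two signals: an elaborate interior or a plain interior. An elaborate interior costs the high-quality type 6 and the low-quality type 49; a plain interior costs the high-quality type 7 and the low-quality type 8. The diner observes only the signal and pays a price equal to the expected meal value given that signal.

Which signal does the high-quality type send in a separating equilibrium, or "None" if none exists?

None

Try high-quality → elaborate interior, low-quality → plain interior:
  If types separate, elaborate interior earns payment 69 and plain interior earns 18.
  High-quality: elaborate interior gives 69 − 6 = 63; plain interior gives 18 − 7 = 11. No deviation. ✓
  Low-quality: plain interior gives 18 − 8 = 10; elaborate interior gives 69 − 49 = 20. Would deviate. ✗
Try high-quality → plain interior, low-quality → elaborate interior:
  If types separate, plain interior earns payment 69 and elaborate interior earns 18.
  High-quality: plain interior gives 69 − 7 = 62; elaborate interior gives 18 − 6 = 12. No deviation. ✓
  Low-quality: elaborate interior gives 18 − 49 = -31; plain interior gives 69 − 8 = 61. Would deviate. ✗
Neither assignment is incentive-compatible.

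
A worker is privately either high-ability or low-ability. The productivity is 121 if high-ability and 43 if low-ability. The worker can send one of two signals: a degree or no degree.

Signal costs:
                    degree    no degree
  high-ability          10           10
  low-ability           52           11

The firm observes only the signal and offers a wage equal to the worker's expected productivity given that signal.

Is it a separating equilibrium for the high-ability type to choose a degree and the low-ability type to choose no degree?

If types separate, degree earns payment 121 and no degree earns 43.
High-ability: degree gives 121 − 10 = 111; no degree gives 43 − 10 = 33. No deviation. ✓
Low-ability: no degree gives 43 − 11 = 32; degree gives 121 − 52 = 69. Would deviate. ✗

No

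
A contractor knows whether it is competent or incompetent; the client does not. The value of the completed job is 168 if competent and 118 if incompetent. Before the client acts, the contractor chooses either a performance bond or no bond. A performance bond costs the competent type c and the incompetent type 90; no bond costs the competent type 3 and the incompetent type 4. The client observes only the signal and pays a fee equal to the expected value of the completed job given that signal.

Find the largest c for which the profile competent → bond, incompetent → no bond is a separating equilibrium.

Under separation: bond → competent (pays 168); no bond → incompetent (pays 118).
Incompetent: 118 − 4 = 114 ≥ 168 − 90 = 78. Holds regardless of c. ✓
Competent: 168 − c ≥ 118 − 3, so c ≤ 168 − 115 = 53.

53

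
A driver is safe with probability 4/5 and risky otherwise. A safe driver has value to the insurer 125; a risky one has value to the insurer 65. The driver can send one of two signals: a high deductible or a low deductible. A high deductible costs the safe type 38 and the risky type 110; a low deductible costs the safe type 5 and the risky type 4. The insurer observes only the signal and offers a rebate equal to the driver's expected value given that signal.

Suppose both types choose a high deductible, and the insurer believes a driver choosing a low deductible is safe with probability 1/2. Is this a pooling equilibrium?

At the pooled signal (high deductible) the insurer holds the prior 4/5 and pays 4/5·125 + 1/5·65 = 113. Off-path (low deductible) belief 1/2 gives 1/2·125 + 1/2·65 = 95.
Safe: high deductible gives 113 − 38 = 75; low deductible gives 95 − 5 = 90. Deviates. ✗
Risky: high deductible gives 113 − 110 = 3; low deductible gives 95 − 4 = 91. Deviates. ✗

No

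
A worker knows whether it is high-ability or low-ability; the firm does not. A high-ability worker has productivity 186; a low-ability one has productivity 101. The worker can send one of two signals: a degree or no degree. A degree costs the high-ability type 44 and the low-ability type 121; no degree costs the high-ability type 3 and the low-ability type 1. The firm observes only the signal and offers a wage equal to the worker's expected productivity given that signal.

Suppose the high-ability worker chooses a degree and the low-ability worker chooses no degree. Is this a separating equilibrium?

Yes

If types separate, degree earns payment 186 and no degree earns 101.
High-ability: degree gives 186 − 44 = 142; no degree gives 101 − 3 = 98. No deviation. ✓
Low-ability: no degree gives 101 − 1 = 100; degree gives 186 − 121 = 65. No deviation. ✓
Both incentive constraints hold.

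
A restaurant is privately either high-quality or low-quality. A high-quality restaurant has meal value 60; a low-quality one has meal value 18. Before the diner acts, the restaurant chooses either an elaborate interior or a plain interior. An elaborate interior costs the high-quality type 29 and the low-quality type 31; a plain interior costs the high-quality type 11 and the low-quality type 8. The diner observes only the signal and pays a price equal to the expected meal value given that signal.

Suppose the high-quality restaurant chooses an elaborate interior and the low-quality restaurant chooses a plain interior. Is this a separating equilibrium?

If types separate, elaborate interior earns payment 60 and plain interior earns 18.
High-quality: elaborate interior gives 60 − 29 = 31; plain interior gives 18 − 11 = 7. No deviation. ✓
Low-quality: plain interior gives 18 − 8 = 10; elaborate interior gives 60 − 31 = 29. Would deviate. ✗

No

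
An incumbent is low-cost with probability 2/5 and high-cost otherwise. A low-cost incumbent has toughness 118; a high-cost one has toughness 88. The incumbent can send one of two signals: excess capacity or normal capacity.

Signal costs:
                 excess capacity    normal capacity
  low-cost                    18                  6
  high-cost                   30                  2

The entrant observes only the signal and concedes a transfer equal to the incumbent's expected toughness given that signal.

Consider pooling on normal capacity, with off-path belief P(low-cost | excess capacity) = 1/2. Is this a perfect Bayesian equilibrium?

On the equilibrium path (normal capacity) the entrant holds the prior 2/5 and pays 2/5·118 + 3/5·88 = 100. Off-path (excess capacity) belief 1/2 gives 1/2·118 + 1/2·88 = 103.
Low-cost: normal capacity gives 100 − 6 = 94; excess capacity gives 103 − 18 = 85. Stays. ✓
High-cost: normal capacity gives 100 − 2 = 98; excess capacity gives 103 − 30 = 73. Stays. ✓
Beliefs are Bayes-consistent on-path and both types best-respond.

Yes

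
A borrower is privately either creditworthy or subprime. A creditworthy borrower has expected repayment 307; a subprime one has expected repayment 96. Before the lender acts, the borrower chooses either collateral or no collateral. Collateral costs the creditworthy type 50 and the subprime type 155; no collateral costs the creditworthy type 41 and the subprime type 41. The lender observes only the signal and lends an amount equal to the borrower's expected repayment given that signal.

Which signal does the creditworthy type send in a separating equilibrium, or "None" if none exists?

Try creditworthy → collateral, subprime → no collateral:
  If types separate, collateral earns payment 307 and no collateral earns 96.
  Creditworthy: collateral gives 307 − 50 = 257; no collateral gives 96 − 41 = 55. No deviation. ✓
  Subprime: no collateral gives 96 − 41 = 55; collateral gives 307 − 155 = 152. Would deviate. ✗
Try creditworthy → no collateral, subprime → collateral:
  If types separate, no collateral earns payment 307 and collateral earns 96.
  Creditworthy: no collateral gives 307 − 41 = 266; collateral gives 96 − 50 = 46. No deviation. ✓
  Subprime: collateral gives 96 − 155 = -59; no collateral gives 307 − 41 = 266. Would deviate. ✗
Neither assignment is incentive-compatible.

None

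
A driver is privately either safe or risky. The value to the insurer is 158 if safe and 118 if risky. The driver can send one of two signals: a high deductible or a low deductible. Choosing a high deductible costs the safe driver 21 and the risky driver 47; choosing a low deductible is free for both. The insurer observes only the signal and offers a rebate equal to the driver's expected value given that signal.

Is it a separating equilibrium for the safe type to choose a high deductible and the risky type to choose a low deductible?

Yes

Under separation the insurer infers type exactly: high deductible → safe (pays 158), low deductible → risky (pays 118).
Safe: high deductible gives 158 − 21 = 137; low deductible gives 118 − 0 = 118. No deviation. ✓
Risky: low deductible gives 118 − 0 = 118; high deductible gives 158 − 47 = 111. No deviation. ✓
Neither type gains from mimicking the other.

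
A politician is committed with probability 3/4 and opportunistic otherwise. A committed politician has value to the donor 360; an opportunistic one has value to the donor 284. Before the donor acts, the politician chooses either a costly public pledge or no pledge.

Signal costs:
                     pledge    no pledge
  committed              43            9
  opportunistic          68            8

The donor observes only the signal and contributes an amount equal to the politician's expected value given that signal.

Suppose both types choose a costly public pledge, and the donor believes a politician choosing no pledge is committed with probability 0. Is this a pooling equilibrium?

At the pooled signal (pledge) the donor holds the prior 3/4 and pays 3/4·360 + 1/4·284 = 341. Off-path (no pledge) belief 0 gives 0·360 + 1·284 = 284.
Committed: pledge gives 341 − 43 = 298; no pledge gives 284 − 9 = 275. Stays. ✓
Opportunistic: pledge gives 341 − 68 = 273; no pledge gives 284 − 8 = 276. Deviates. ✗

No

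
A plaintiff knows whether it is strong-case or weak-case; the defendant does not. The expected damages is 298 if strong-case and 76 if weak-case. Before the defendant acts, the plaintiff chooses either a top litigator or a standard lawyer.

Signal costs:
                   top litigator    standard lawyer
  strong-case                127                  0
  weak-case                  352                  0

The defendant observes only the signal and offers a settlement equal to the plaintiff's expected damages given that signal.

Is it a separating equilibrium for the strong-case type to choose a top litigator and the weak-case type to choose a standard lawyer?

Yes

Under separation the defendant infers type exactly: top litigator → strong-case (pays 298), standard lawyer → weak-case (pays 76).
Strong-case: top litigator gives 298 − 127 = 171; standard lawyer gives 76 − 0 = 76. No deviation. ✓
Weak-case: standard lawyer gives 76 − 0 = 76; top litigator gives 298 − 352 = -54. No deviation. ✓
Neither type gains from mimicking the other.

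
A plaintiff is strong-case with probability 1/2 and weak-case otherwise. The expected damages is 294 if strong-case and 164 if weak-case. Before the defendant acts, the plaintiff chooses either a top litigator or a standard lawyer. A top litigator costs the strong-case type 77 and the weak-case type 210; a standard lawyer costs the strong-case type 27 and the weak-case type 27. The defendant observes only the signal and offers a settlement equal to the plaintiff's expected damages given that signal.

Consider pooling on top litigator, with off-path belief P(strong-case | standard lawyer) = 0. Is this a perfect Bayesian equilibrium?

No

On the equilibrium path (top litigator) the defendant holds the prior 1/2 and pays 1/2·294 + 1/2·164 = 229. Off-path (standard lawyer) belief 0 gives 0·294 + 1·164 = 164.
Strong-case: top litigator gives 229 − 77 = 152; standard lawyer gives 164 − 27 = 137. Stays. ✓
Weak-case: top litigator gives 229 − 210 = 19; standard lawyer gives 164 − 27 = 137. Deviates. ✗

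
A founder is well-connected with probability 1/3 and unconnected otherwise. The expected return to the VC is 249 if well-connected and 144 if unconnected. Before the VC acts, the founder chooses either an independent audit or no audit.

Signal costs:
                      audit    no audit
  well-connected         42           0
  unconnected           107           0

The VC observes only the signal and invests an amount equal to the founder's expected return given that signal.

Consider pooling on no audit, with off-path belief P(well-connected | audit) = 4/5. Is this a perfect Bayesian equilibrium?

At the pooled signal (no audit) the VC holds the prior 1/3 and pays 1/3·249 + 2/3·144 = 179. Off-path (audit) belief 4/5 gives 4/5·249 + 1/5·144 = 228.
Well-connected: no audit gives 179 − 0 = 179; audit gives 228 − 42 = 186. Deviates. ✗
Unconnected: no audit gives 179 − 0 = 179; audit gives 228 − 107 = 121. Stays. ✓

No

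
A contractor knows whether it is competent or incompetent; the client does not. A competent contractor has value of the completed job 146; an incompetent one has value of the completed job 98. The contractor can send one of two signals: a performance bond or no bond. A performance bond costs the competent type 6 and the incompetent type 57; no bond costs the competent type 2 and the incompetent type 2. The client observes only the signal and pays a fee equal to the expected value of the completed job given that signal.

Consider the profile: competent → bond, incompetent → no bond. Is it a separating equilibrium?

If types separate, bond earns payment 146 and no bond earns 98.
Competent: bond gives 146 − 6 = 140; no bond gives 98 − 2 = 96. No deviation. ✓
Incompetent: no bond gives 98 − 2 = 96; bond gives 146 − 57 = 89. No deviation. ✓
Neither type gains from mimicking the other.

Yes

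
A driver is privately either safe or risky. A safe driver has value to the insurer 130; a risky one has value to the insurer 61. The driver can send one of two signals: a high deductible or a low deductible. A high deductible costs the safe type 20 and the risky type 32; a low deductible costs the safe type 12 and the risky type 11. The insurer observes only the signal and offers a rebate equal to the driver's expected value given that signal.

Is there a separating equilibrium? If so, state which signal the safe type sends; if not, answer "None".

None

Try safe → high deductible, risky → low deductible:
  If types separate, high deductible earns payment 130 and low deductible earns 61.
  Safe: high deductible gives 130 − 20 = 110; low deductible gives 61 − 12 = 49. No deviation. ✓
  Risky: low deductible gives 61 − 11 = 50; high deductible gives 130 − 32 = 98. Would deviate. ✗
Try safe → low deductible, risky → high deductible:
  If types separate, low deductible earns payment 130 and high deductible earns 61.
  Safe: low deductible gives 130 − 12 = 118; high deductible gives 61 − 20 = 41. No deviation. ✓
  Risky: high deductible gives 61 − 32 = 29; low deductible gives 130 − 11 = 119. Would deviate. ✗
Neither assignment is incentive-compatible.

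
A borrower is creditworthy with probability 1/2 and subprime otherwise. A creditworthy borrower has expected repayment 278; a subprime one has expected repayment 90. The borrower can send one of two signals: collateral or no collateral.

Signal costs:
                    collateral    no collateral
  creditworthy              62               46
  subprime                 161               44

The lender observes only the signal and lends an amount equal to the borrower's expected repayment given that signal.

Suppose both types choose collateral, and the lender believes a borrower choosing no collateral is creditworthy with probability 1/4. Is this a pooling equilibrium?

At the pooled signal (collateral) the lender holds the prior 1/2 and pays 1/2·278 + 1/2·90 = 184. Off-path (no collateral) belief 1/4 gives 1/4·278 + 3/4·90 = 137.
Creditworthy: collateral gives 184 − 62 = 122; no collateral gives 137 − 46 = 91. Stays. ✓
Subprime: collateral gives 184 − 161 = 23; no collateral gives 137 − 44 = 93. Deviates. ✗

No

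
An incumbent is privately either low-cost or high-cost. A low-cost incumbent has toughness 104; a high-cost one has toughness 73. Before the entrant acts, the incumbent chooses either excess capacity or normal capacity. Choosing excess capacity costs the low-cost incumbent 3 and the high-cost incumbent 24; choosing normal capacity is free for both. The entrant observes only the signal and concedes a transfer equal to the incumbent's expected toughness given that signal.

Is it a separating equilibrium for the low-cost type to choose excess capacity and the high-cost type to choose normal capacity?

If types separate, excess capacity earns payment 104 and normal capacity earns 73.
Low-cost: excess capacity gives 104 − 3 = 101; normal capacity gives 73 − 0 = 73. No deviation. ✓
High-cost: normal capacity gives 73 − 0 = 73; excess capacity gives 104 − 24 = 80. Would deviate. ✗

No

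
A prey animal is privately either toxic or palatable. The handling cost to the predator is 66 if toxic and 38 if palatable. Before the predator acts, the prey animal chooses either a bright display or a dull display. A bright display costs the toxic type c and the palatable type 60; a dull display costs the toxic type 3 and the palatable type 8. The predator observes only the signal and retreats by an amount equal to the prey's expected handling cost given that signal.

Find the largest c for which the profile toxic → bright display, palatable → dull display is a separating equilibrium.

31

Under separation: bright display → toxic (pays 66); dull display → palatable (pays 38).
Palatable: 38 − 8 = 30 ≥ 66 − 60 = 6. Holds regardless of c. ✓
Toxic: 66 − c ≥ 38 − 3, so c ≤ 66 − 35 = 31.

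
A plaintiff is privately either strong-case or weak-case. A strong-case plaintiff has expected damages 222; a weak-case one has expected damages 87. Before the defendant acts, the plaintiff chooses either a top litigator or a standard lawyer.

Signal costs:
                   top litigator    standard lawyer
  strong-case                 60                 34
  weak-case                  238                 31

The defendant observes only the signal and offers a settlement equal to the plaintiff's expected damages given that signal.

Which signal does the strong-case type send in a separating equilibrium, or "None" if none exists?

Try strong-case → top litigator, weak-case → standard lawyer:
  Under separation the defendant infers type exactly: top litigator → strong-case (pays 222), standard lawyer → weak-case (pays 87).
  Strong-case: top litigator gives 222 − 60 = 162; standard lawyer gives 87 − 34 = 53. No deviation. ✓
  Weak-case: standard lawyer gives 87 − 31 = 56; top litigator gives 222 − 238 = -16. No deviation. ✓
Both hold — the strong-case type sends top litigator.

top litigator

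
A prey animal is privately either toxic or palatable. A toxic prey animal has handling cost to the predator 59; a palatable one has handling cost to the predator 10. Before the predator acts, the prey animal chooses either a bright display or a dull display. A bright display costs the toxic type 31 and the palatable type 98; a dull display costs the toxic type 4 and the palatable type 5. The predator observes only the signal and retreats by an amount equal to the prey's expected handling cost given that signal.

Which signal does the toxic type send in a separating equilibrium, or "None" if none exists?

bright display

Try toxic → bright display, palatable → dull display:
  If types separate, bright display earns payment 59 and dull display earns 10.
  Toxic: bright display gives 59 − 31 = 28; dull display gives 10 − 4 = 6. No deviation. ✓
  Palatable: dull display gives 10 − 5 = 5; bright display gives 59 − 98 = -39. No deviation. ✓
Both hold — the toxic type sends bright display.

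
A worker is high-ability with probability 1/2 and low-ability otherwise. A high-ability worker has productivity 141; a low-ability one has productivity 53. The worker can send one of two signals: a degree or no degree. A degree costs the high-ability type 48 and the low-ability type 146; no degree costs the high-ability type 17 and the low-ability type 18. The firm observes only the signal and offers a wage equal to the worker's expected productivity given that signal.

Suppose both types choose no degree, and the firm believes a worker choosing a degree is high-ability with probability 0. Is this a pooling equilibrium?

At the pooled signal (no degree) the firm holds the prior 1/2 and pays 1/2·141 + 1/2·53 = 97. Off-path (degree) belief 0 gives 0·141 + 1·53 = 53.
High-ability: no degree gives 97 − 17 = 80; degree gives 53 − 48 = 5. Stays. ✓
Low-ability: no degree gives 97 − 18 = 79; degree gives 53 − 146 = -93. Stays. ✓

Yes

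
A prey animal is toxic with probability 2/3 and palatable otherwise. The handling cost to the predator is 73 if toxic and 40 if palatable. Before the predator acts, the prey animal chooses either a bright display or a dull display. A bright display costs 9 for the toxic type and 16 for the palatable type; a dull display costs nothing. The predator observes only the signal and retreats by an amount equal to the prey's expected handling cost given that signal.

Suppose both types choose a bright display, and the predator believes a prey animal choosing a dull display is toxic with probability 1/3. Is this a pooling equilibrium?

No

On the equilibrium path (bright display) the predator holds the prior 2/3 and pays 2/3·73 + 1/3·40 = 62. Off-path (dull display) belief 1/3 gives 1/3·73 + 2/3·40 = 51.
Toxic: bright display gives 62 − 9 = 53; dull display gives 51 − 0 = 51. Stays. ✓
Palatable: bright display gives 62 − 16 = 46; dull display gives 51 − 0 = 51. Deviates. ✗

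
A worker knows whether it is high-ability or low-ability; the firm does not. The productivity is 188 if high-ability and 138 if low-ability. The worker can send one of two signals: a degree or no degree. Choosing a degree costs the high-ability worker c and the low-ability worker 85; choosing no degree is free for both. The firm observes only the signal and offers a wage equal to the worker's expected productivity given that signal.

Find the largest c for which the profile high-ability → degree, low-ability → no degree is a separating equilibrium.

50

Under separation: degree → high-ability (pays 188); no degree → low-ability (pays 138).
Low-ability: 138 − 0 = 138 ≥ 188 − 85 = 103. Holds regardless of c. ✓
High-ability: 188 − c ≥ 138 − 0, so c ≤ 188 − 138 = 50.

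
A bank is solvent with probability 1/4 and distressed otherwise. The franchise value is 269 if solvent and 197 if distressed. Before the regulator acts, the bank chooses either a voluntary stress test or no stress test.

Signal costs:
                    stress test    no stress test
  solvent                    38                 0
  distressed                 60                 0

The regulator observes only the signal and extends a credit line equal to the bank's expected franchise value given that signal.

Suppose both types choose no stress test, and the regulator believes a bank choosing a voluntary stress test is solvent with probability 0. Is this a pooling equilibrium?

Yes

On the equilibrium path (no stress test) the regulator holds the prior 1/4 and pays 1/4·269 + 3/4·197 = 215. Off-path (stress test) belief 0 gives 0·269 + 1·197 = 197.
Solvent: no stress test gives 215 − 0 = 215; stress test gives 197 − 38 = 159. Stays. ✓
Distressed: no stress test gives 215 − 0 = 215; stress test gives 197 − 60 = 137. Stays. ✓
Beliefs are Bayes-consistent on-path and both types best-respond.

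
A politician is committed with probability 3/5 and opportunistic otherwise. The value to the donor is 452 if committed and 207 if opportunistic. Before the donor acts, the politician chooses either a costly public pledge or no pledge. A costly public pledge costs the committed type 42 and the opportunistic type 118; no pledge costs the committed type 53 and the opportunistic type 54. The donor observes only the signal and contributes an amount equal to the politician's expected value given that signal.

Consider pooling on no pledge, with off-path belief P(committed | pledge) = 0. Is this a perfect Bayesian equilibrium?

Yes

At the pooled signal (no pledge) the donor holds the prior 3/5 and pays 3/5·452 + 2/5·207 = 354. Off-path (pledge) belief 0 gives 0·452 + 1·207 = 207.
Committed: no pledge gives 354 − 53 = 301; pledge gives 207 − 42 = 165. Stays. ✓
Opportunistic: no pledge gives 354 − 54 = 300; pledge gives 207 − 118 = 89. Stays. ✓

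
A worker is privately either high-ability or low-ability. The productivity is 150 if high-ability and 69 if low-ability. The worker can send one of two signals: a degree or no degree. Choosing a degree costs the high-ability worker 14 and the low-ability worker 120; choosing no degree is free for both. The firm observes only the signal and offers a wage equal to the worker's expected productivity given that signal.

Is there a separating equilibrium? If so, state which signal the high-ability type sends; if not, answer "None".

Try high-ability → degree, low-ability → no degree:
  If types separate, degree earns payment 150 and no degree earns 69.
  High-ability: degree gives 150 − 14 = 136; no degree gives 69 − 0 = 69. No deviation. ✓
  Low-ability: no degree gives 69 − 0 = 69; degree gives 150 − 120 = 30. No deviation. ✓
Both hold — the high-ability type sends degree.

degree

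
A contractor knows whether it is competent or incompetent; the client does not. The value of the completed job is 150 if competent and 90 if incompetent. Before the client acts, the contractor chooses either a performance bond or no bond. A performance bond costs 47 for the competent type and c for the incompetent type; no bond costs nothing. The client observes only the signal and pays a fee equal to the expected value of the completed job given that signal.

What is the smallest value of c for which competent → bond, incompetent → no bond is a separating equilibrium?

Under separation: bond → competent (pays 150); no bond → incompetent (pays 90).
Competent: 150 − 47 = 103 ≥ 90 − 0 = 90. Holds regardless of c. ✓
Incompetent: 90 − 0 ≥ 150 − c, so c ≥ 150 − 90 = 60.

60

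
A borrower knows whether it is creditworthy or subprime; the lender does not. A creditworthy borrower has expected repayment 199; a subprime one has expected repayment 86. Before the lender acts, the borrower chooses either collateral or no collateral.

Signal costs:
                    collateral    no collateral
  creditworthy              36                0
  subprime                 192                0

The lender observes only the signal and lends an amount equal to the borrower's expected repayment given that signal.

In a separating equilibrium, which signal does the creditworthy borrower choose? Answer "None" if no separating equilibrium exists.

collateral

Try creditworthy → collateral, subprime → no collateral:
  If types separate, collateral earns payment 199 and no collateral earns 86.
  Creditworthy: collateral gives 199 − 36 = 163; no collateral gives 86 − 0 = 86. No deviation. ✓
  Subprime: no collateral gives 86 − 0 = 86; collateral gives 199 − 192 = 7. No deviation. ✓
Both hold — the creditworthy type sends collateral.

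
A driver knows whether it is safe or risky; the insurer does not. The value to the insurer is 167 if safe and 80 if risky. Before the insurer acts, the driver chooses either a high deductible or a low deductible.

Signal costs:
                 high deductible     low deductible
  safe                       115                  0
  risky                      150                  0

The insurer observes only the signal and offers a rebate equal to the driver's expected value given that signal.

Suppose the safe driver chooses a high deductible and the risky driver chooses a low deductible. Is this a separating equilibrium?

No

Under separation the insurer infers type exactly: high deductible → safe (pays 167), low deductible → risky (pays 80).
Safe: high deductible gives 167 − 115 = 52; low deductible gives 80 − 0 = 80. Would deviate. ✗
Risky: low deductible gives 80 − 0 = 80; high deductible gives 167 − 150 = 17. No deviation. ✓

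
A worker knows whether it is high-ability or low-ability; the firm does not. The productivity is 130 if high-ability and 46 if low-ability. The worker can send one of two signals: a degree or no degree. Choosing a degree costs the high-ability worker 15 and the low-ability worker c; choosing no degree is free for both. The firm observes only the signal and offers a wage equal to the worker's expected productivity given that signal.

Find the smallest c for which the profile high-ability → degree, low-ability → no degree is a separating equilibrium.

84

Under separation: degree → high-ability (pays 130); no degree → low-ability (pays 46).
High-ability: 130 − 15 = 115 ≥ 46 − 0 = 46. Holds regardless of c. ✓
Low-ability: 46 − 0 ≥ 130 − c, so c ≥ 130 − 46 = 84.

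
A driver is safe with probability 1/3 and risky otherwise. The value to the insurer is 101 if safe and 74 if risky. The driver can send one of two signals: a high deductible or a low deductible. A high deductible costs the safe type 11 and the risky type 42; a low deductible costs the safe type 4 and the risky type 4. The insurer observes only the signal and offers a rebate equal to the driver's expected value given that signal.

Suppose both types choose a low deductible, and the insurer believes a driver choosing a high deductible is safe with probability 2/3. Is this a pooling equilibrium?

On the equilibrium path (low deductible) the insurer holds the prior 1/3 and pays 1/3·101 + 2/3·74 = 83. Off-path (high deductible) belief 2/3 gives 2/3·101 + 1/3·74 = 92.
Safe: low deductible gives 83 − 4 = 79; high deductible gives 92 − 11 = 81. Deviates. ✗
Risky: low deductible gives 83 − 4 = 79; high deductible gives 92 − 42 = 50. Stays. ✓

No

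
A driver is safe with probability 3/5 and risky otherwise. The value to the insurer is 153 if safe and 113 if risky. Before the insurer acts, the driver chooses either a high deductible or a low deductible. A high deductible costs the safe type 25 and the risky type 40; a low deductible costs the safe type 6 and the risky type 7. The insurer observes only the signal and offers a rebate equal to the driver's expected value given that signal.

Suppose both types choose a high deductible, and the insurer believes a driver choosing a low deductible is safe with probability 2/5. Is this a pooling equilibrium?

No

On the equilibrium path (high deductible) the insurer holds the prior 3/5 and pays 3/5·153 + 2/5·113 = 137. Off-path (low deductible) belief 2/5 gives 2/5·153 + 3/5·113 = 129.
Safe: high deductible gives 137 − 25 = 112; low deductible gives 129 − 6 = 123. Deviates. ✗
Risky: high deductible gives 137 − 40 = 97; low deductible gives 129 − 7 = 122. Deviates. ✗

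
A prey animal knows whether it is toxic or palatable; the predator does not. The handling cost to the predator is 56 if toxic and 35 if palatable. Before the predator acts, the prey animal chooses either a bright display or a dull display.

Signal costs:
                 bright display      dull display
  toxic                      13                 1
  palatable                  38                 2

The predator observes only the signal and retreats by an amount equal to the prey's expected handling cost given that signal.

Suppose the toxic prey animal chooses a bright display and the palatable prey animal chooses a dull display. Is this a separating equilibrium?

If types separate, bright display earns payment 56 and dull display earns 35.
Toxic: bright display gives 56 − 13 = 43; dull display gives 35 − 1 = 34. No deviation. ✓
Palatable: dull display gives 35 − 2 = 33; bright display gives 56 − 38 = 18. No deviation. ✓
Neither type gains from mimicking the other.

Yes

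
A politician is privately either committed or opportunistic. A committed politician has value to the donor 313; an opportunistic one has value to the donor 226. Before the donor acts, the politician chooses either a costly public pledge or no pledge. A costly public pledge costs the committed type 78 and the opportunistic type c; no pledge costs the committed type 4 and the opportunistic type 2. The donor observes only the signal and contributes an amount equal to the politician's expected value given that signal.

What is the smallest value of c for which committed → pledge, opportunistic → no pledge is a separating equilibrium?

Under separation: pledge → committed (pays 313); no pledge → opportunistic (pays 226).
Committed: 313 − 78 = 235 ≥ 226 − 4 = 222. Holds regardless of c. ✓
Opportunistic: 226 − 2 ≥ 313 − c, so c ≥ 313 − 224 = 89.

89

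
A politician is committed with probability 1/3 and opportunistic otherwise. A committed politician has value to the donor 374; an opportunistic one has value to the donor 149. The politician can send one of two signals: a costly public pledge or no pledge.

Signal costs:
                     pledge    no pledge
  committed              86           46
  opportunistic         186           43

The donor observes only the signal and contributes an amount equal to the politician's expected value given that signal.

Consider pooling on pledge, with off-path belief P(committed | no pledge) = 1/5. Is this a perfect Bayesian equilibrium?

On the equilibrium path (pledge) the donor holds the prior 1/3 and pays 1/3·374 + 2/3·149 = 224. Off-path (no pledge) belief 1/5 gives 1/5·374 + 4/5·149 = 194.
Committed: pledge gives 224 − 86 = 138; no pledge gives 194 − 46 = 148. Deviates. ✗
Opportunistic: pledge gives 224 − 186 = 38; no pledge gives 194 − 43 = 151. Deviates. ✗

No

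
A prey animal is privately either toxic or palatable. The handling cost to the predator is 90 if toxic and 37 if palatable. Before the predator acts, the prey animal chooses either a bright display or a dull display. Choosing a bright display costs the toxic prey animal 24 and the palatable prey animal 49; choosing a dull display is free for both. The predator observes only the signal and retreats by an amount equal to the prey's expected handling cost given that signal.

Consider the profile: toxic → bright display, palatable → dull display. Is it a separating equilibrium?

No

Under separation the predator infers type exactly: bright display → toxic (pays 90), dull display → palatable (pays 37).
Toxic: bright display gives 90 − 24 = 66; dull display gives 37 − 0 = 37. No deviation. ✓
Palatable: dull display gives 37 − 0 = 37; bright display gives 90 − 49 = 41. Would deviate. ✗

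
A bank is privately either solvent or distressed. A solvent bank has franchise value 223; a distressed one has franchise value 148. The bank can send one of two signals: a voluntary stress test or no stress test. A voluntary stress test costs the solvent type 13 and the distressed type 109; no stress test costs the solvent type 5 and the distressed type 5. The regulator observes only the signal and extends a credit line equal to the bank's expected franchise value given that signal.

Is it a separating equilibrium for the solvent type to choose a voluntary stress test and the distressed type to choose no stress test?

Under separation the regulator infers type exactly: stress test → solvent (pays 223), no stress test → distressed (pays 148).
Solvent: stress test gives 223 − 13 = 210; no stress test gives 148 − 5 = 143. No deviation. ✓
Distressed: no stress test gives 148 − 5 = 143; stress test gives 223 − 109 = 114. No deviation. ✓
Neither type gains from mimicking the other.

Yes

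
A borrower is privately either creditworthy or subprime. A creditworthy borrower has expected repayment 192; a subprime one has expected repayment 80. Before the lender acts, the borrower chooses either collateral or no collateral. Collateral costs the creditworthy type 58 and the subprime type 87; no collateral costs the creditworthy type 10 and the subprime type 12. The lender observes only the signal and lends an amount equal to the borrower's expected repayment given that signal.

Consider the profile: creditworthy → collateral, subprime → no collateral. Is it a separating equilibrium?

If types separate, collateral earns payment 192 and no collateral earns 80.
Creditworthy: collateral gives 192 − 58 = 134; no collateral gives 80 − 10 = 70. No deviation. ✓
Subprime: no collateral gives 80 − 12 = 68; collateral gives 192 − 87 = 105. Would deviate. ✗

No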